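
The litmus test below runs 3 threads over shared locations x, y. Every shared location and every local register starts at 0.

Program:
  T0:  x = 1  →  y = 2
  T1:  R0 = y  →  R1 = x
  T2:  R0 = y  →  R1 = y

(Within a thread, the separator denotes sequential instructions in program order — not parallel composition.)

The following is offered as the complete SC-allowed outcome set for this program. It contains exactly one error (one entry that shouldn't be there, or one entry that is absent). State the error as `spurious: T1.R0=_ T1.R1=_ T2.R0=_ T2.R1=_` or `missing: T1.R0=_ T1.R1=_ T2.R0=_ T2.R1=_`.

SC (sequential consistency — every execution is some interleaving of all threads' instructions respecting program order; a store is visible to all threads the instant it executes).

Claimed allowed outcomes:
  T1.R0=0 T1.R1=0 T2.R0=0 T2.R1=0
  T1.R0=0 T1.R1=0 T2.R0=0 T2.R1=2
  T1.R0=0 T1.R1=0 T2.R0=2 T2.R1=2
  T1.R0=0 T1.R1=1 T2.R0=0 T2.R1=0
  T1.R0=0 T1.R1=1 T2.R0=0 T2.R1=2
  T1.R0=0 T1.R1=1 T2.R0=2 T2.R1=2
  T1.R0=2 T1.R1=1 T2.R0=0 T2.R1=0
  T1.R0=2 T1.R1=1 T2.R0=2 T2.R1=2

outcome vector order: (T1.R0,T1.R1,T2.R0,T2.R1)
SC (9): (0,0,0,0), (0,0,0,2), (0,0,2,2), (0,1,0,0), (0,1,0,2), (0,1,2,2), (2,1,0,0), (2,1,0,2), (2,1,2,2)
SC∖claimed = {(2,1,0,2)}

missing: T1.R0=2 T1.R1=1 T2.R0=0 T2.R1=2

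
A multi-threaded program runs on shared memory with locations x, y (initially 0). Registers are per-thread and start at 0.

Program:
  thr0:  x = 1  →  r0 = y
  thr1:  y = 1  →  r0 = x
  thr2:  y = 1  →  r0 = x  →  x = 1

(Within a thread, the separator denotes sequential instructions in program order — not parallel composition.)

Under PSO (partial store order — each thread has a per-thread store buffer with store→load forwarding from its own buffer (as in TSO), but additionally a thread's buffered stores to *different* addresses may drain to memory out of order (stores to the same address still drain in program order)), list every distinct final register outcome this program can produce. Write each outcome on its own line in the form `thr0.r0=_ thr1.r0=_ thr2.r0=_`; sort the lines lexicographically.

thr0.r0=0 thr1.r0=0 thr2.r0=0
thr0.r0=0 thr1.r0=0 thr2.r0=1
thr0.r0=0 thr1.r0=1 thr2.r0=0
thr0.r0=0 thr1.r0=1 thr2.r0=1
thr0.r0=1 thr1.r0=0 thr2.r0=0
thr0.r0=1 thr1.r0=0 thr2.r0=1
thr0.r0=1 thr1.r0=1 thr2.r0=0
thr0.r0=1 thr1.r0=1 thr2.r0=1

outcome vector order: (thr0.r0,thr1.r0,thr2.r0)
|PSO outcomes| = 8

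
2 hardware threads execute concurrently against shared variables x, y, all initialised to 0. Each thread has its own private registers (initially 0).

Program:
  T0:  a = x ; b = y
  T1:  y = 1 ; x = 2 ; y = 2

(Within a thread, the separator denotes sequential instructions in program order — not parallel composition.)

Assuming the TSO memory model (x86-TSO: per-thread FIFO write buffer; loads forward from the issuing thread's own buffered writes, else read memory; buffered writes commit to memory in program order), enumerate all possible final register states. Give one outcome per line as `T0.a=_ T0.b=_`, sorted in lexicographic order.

outcome vector order: (T0.a,T0.b)
|TSO outcomes| = 5

T0.a=0 T0.b=0
T0.a=0 T0.b=1
T0.a=0 T0.b=2
T0.a=2 T0.b=1
T0.a=2 T0.b=2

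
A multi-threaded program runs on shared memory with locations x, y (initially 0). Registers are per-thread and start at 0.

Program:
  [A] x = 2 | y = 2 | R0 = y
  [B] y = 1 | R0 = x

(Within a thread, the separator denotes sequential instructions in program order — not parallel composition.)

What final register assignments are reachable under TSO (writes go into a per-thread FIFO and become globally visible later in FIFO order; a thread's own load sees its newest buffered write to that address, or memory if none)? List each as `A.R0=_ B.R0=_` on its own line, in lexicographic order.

outcome vector order: (A.R0,B.R0)
|TSO outcomes| = 4

A.R0=1 B.R0=0
A.R0=1 B.R0=2
A.R0=2 B.R0=0
A.R0=2 B.R0=2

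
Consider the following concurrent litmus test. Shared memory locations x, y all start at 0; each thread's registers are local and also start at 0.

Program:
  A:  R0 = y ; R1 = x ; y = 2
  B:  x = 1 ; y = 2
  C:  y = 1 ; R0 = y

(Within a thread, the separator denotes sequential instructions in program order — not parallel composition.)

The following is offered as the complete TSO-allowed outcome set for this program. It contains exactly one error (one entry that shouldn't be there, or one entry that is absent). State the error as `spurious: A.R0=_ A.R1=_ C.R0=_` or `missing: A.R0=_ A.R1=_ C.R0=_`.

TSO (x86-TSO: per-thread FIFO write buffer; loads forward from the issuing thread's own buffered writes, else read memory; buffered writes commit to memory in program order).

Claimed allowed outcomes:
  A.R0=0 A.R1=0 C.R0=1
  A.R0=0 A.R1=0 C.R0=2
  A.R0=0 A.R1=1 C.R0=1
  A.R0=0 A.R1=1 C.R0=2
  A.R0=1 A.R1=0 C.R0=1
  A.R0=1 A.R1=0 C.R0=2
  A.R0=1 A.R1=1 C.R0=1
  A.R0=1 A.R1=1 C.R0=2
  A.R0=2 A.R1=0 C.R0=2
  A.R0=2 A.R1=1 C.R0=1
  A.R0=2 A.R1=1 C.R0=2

outcome vector order: (A.R0,A.R1,C.R0)
[TSO] allowed = {001; 002; 011; 012; 101; 102; 111; 112; 211; 212}
claimed∖TSO = {202}

spurious: A.R0=2 A.R1=0 C.R0=2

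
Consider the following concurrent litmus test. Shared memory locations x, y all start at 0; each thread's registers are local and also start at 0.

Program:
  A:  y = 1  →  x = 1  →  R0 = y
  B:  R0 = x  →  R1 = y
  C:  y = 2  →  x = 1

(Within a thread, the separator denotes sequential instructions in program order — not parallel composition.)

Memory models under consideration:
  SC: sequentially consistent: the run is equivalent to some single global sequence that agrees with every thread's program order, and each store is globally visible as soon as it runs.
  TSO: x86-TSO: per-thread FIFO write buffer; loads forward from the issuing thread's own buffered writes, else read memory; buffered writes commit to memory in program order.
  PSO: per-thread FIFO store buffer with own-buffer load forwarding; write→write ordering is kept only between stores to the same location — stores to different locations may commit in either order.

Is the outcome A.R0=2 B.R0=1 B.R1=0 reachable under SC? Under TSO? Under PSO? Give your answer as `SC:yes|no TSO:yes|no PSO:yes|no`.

outcome vector order: (A.R0,B.R0,B.R1)
SC: 10 outcomes — {100 101 102 111 112 200 201 202 211 212}
TSO: 10 outcomes — {100 101 102 111 112 200 201 202 211 212}
PSO: 12 outcomes — {100 101 102 110 111 112 200 201 202 210 211 212}
target 210 ∈ {PSO}

SC:no TSO:no PSO:yes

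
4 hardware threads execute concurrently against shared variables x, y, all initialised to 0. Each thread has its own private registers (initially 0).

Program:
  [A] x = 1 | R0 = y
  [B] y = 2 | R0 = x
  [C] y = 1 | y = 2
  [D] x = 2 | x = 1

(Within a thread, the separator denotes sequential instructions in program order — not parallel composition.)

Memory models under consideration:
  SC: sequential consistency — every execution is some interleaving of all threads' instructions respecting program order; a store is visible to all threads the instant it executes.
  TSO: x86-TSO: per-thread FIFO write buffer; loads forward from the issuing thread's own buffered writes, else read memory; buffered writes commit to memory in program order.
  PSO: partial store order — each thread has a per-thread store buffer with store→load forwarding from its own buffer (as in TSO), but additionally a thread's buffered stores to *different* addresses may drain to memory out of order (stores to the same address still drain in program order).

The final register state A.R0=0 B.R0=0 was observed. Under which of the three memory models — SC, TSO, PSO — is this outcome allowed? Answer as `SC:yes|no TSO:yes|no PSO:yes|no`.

SC:no TSO:yes PSO:yes

outcome vector order: (A.R0,B.R0)
SC (8): 01 02 10 11 12 20 21 22
TSO (9): 00 01 02 10 11 12 20 21 22
PSO (9): 00 01 02 10 11 12 20 21 22
target 00 ∈ {TSO,PSO}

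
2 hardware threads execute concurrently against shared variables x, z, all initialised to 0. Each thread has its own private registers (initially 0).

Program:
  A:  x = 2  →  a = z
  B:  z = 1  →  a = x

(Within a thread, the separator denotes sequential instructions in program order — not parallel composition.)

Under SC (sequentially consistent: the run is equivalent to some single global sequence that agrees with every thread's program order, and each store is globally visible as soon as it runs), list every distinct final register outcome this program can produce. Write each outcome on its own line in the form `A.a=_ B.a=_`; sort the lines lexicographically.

outcome vector order: (A.a,B.a)
|SC outcomes| = 3

A.a=0 B.a=2
A.a=1 B.a=0
A.a=1 B.a=2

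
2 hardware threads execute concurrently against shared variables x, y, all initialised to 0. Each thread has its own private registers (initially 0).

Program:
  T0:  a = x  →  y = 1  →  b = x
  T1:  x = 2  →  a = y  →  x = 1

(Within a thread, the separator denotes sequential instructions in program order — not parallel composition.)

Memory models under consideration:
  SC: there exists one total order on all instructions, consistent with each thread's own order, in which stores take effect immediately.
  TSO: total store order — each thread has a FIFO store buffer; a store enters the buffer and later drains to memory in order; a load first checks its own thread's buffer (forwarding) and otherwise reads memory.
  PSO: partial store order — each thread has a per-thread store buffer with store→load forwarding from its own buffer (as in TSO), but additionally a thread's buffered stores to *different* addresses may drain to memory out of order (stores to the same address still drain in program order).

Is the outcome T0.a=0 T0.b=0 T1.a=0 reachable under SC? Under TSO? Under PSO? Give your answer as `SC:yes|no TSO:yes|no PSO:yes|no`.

SC:no TSO:yes PSO:yes

outcome vector order: (T0.a,T0.b,T1.a)
SC: 10 outcomes — {0/0/1; 0/1/0; 0/1/1; 0/2/0; 0/2/1; 1/1/0; 2/1/0; 2/1/1; 2/2/0; 2/2/1}
TSO: 11 outcomes — {0/0/0; 0/0/1; 0/1/0; 0/1/1; 0/2/0; 0/2/1; 1/1/0; 2/1/0; 2/1/1; 2/2/0; 2/2/1}
PSO: 11 outcomes — {0/0/0; 0/0/1; 0/1/0; 0/1/1; 0/2/0; 0/2/1; 1/1/0; 2/1/0; 2/1/1; 2/2/0; 2/2/1}
target 0/0/0 ∈ {TSO,PSO}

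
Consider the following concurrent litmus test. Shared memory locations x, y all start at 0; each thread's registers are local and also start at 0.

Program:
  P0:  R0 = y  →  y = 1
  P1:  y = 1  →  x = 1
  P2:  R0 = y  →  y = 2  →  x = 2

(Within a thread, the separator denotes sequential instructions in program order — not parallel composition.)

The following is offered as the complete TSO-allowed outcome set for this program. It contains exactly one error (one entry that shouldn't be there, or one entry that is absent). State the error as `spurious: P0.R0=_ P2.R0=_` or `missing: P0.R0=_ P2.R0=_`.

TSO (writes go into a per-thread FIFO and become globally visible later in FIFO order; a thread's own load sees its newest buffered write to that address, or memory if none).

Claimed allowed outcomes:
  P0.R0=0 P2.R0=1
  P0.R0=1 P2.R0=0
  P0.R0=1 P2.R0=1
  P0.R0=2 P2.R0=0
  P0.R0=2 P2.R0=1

missing: P0.R0=0 P2.R0=0

outcome vector order: (P0.R0,P2.R0)
TSO (6): (0,0) (0,1) (1,0) (1,1) (2,0) (2,1)
TSO∖claimed = {(0,0)}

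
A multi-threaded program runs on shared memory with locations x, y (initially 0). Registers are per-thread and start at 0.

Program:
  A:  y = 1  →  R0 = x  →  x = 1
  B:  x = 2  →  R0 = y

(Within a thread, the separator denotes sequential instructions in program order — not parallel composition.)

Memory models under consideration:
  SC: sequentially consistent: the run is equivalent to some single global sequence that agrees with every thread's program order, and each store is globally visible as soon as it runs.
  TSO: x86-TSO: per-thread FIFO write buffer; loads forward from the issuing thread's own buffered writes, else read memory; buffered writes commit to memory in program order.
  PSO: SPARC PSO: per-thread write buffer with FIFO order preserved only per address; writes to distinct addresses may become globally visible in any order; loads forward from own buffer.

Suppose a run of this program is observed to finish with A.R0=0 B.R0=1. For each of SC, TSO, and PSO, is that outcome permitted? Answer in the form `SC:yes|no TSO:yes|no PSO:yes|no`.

SC:yes TSO:yes PSO:yes

outcome vector order: (A.R0,B.R0)
under SC → (0,1); (2,0); (2,1)
under TSO → (0,0); (0,1); (2,0); (2,1)
under PSO → (0,0); (0,1); (2,0); (2,1)
target (0,1) ∈ {SC,TSO,PSO}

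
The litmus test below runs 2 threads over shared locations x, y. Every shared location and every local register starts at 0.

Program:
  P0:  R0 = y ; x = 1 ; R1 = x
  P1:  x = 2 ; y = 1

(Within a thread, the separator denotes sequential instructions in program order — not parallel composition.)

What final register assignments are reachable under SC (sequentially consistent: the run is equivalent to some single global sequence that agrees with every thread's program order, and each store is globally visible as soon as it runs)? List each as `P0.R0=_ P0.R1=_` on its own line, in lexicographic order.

outcome vector order: (P0.R0,P0.R1)
|SC outcomes| = 3

P0.R0=0 P0.R1=1
P0.R0=0 P0.R1=2
P0.R0=1 P0.R1=1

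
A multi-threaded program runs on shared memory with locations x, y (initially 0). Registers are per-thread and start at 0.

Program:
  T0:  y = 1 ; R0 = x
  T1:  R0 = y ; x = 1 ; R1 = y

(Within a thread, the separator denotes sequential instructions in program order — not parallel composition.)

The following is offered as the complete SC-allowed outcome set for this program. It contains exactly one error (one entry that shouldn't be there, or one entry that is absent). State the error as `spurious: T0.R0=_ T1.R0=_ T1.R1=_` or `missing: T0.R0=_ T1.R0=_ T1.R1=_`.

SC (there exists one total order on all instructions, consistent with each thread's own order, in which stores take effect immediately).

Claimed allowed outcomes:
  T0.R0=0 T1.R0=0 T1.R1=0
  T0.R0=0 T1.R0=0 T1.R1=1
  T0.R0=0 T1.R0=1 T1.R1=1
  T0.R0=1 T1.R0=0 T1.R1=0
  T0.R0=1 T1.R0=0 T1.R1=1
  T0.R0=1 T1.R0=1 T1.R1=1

outcome vector order: (T0.R0,T1.R0,T1.R1)
[SC] allowed = {001; 011; 100; 101; 111}
claimed∖SC = {000}

spurious: T0.R0=0 T1.R0=0 T1.R1=0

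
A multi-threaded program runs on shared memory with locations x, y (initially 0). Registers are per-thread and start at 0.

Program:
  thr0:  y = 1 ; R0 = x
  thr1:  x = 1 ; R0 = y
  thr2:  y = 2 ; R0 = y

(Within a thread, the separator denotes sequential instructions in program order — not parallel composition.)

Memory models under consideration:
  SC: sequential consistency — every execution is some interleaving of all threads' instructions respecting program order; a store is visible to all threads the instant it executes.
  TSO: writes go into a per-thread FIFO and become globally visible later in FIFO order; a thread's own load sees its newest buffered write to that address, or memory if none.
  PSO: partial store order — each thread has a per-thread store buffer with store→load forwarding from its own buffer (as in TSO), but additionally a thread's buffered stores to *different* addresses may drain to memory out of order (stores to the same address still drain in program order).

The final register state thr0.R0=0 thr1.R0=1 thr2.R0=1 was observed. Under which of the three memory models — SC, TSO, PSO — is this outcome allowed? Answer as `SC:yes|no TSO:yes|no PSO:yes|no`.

outcome vector order: (thr0.R0,thr1.R0,thr2.R0)
under SC → (0,1,1); (0,1,2); (0,2,2); (1,0,1); (1,0,2); (1,1,1); (1,1,2); (1,2,1); (1,2,2)
under TSO → (0,0,1); (0,0,2); (0,1,1); (0,1,2); (0,2,1); (0,2,2); (1,0,1); (1,0,2); (1,1,1); (1,1,2); (1,2,1); (1,2,2)
under PSO → (0,0,1); (0,0,2); (0,1,1); (0,1,2); (0,2,1); (0,2,2); (1,0,1); (1,0,2); (1,1,1); (1,1,2); (1,2,1); (1,2,2)
target (0,1,1) ∈ {SC,TSO,PSO}

SC:yes TSO:yes PSO:yes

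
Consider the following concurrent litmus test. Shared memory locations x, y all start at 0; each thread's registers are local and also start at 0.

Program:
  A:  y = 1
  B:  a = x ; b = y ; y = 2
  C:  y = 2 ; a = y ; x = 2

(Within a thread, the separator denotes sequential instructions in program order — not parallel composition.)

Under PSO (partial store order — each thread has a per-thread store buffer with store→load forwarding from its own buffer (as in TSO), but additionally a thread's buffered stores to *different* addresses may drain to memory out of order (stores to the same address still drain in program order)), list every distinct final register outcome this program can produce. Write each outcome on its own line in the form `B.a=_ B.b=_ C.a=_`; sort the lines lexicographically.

outcome vector order: (B.a,B.b,C.a)
|PSO outcomes| = 10

B.a=0 B.b=0 C.a=1
B.a=0 B.b=0 C.a=2
B.a=0 B.b=1 C.a=1
B.a=0 B.b=1 C.a=2
B.a=0 B.b=2 C.a=1
B.a=0 B.b=2 C.a=2
B.a=2 B.b=0 C.a=2
B.a=2 B.b=1 C.a=1
B.a=2 B.b=1 C.a=2
B.a=2 B.b=2 C.a=2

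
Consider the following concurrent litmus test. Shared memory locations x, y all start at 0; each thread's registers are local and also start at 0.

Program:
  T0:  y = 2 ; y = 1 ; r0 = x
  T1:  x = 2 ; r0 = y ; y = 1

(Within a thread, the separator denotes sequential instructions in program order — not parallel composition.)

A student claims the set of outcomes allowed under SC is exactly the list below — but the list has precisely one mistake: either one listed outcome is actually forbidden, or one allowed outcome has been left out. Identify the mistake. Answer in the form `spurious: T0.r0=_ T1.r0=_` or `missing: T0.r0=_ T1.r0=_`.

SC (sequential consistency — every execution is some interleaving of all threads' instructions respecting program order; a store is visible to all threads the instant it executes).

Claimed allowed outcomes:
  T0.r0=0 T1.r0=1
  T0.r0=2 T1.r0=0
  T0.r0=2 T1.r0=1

outcome vector order: (T0.r0,T1.r0)
SC: 4 outcomes — {01 20 21 22}
SC∖claimed = {22}

missing: T0.r0=2 T1.r0=2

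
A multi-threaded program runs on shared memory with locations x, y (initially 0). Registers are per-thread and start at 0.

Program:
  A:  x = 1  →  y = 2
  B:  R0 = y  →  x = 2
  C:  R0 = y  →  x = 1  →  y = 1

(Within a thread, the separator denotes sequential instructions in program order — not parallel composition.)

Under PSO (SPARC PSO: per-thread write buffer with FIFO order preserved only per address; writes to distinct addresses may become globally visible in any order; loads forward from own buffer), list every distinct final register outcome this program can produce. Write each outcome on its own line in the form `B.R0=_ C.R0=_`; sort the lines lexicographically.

outcome vector order: (B.R0,C.R0)
|PSO outcomes| = 6

B.R0=0 C.R0=0
B.R0=0 C.R0=2
B.R0=1 C.R0=0
B.R0=1 C.R0=2
B.R0=2 C.R0=0
B.R0=2 C.R0=2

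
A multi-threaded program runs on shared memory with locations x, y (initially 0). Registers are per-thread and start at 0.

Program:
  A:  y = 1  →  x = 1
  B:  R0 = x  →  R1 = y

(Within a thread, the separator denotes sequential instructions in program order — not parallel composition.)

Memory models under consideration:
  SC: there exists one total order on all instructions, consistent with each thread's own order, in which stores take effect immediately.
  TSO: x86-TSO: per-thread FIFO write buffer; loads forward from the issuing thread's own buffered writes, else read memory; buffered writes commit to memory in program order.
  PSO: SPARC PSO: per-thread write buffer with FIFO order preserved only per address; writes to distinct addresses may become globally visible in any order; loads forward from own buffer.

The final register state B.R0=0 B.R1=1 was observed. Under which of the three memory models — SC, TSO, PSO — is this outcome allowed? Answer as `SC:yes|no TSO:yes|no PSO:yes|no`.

outcome vector order: (B.R0,B.R1)
[SC] allowed = {0/0, 0/1, 1/1}
[TSO] allowed = {0/0, 0/1, 1/1}
[PSO] allowed = {0/0, 0/1, 1/0, 1/1}
target 0/1 ∈ {SC,TSO,PSO}

SC:yes TSO:yes PSO:yes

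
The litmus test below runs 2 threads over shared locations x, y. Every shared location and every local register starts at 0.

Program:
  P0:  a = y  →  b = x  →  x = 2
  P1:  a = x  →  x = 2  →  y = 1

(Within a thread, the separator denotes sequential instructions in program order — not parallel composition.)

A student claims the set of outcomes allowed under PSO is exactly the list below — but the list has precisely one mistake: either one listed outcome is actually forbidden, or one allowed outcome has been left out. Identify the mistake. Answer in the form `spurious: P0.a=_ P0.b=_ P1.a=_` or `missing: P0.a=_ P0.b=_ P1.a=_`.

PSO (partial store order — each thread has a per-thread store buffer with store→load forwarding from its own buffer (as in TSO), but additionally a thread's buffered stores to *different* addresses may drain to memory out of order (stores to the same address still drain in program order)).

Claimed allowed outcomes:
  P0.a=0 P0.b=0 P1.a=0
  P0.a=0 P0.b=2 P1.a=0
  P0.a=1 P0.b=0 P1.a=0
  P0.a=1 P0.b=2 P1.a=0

outcome vector order: (P0.a,P0.b,P1.a)
[PSO] allowed = {0/0/0, 0/0/2, 0/2/0, 1/0/0, 1/2/0}
PSO∖claimed = {0/0/2}

missing: P0.a=0 P0.b=0 P1.a=2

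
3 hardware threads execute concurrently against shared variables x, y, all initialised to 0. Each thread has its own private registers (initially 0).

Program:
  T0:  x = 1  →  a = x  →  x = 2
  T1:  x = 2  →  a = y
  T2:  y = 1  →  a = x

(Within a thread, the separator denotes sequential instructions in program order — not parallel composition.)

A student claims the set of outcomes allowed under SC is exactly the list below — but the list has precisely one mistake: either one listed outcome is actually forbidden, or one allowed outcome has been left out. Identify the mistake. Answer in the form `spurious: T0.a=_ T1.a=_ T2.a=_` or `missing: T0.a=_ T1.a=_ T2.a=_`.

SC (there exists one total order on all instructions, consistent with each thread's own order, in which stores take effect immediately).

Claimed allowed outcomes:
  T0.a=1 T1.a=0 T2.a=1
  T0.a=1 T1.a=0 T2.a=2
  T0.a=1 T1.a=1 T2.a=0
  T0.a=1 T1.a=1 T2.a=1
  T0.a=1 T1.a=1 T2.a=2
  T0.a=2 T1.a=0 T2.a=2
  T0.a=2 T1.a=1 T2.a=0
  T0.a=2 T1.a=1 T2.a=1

missing: T0.a=2 T1.a=1 T2.a=2

outcome vector order: (T0.a,T1.a,T2.a)
under SC → <1 0 1> <1 0 2> <1 1 0> <1 1 1> <1 1 2> <2 0 2> <2 1 0> <2 1 1> <2 1 2>
SC∖claimed = {<2 1 2>}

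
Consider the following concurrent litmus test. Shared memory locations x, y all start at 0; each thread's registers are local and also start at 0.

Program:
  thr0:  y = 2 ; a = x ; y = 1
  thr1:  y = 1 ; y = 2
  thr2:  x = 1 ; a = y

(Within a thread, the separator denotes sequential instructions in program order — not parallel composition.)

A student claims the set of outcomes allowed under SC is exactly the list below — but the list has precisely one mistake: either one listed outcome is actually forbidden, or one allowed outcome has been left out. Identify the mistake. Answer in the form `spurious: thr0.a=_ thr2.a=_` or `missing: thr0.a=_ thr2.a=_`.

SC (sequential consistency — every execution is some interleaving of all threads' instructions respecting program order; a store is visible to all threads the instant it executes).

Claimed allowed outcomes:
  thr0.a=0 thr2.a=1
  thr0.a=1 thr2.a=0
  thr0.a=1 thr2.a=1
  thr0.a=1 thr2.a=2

missing: thr0.a=0 thr2.a=2

outcome vector order: (thr0.a,thr2.a)
under SC → <0 1>; <0 2>; <1 0>; <1 1>; <1 2>
SC∖claimed = {<0 2>}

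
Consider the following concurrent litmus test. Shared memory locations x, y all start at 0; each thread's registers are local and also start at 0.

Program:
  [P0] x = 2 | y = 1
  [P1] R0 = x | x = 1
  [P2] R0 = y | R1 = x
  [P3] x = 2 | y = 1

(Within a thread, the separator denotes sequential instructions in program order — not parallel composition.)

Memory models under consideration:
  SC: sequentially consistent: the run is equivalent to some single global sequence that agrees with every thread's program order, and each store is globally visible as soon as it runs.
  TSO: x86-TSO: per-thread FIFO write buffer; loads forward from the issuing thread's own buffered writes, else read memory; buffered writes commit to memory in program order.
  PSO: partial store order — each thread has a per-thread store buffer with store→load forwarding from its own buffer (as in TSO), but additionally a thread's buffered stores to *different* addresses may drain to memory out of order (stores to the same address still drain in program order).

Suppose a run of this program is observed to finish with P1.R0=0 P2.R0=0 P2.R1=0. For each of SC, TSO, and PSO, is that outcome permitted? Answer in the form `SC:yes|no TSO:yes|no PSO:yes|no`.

SC:yes TSO:yes PSO:yes

outcome vector order: (P1.R0,P2.R0,P2.R1)
under SC → 0/0/0, 0/0/1, 0/0/2, 0/1/1, 0/1/2, 2/0/0, 2/0/1, 2/0/2, 2/1/1, 2/1/2
under TSO → 0/0/0, 0/0/1, 0/0/2, 0/1/1, 0/1/2, 2/0/0, 2/0/1, 2/0/2, 2/1/1, 2/1/2
under PSO → 0/0/0, 0/0/1, 0/0/2, 0/1/0, 0/1/1, 0/1/2, 2/0/0, 2/0/1, 2/0/2, 2/1/0, 2/1/1, 2/1/2
target 0/0/0 ∈ {SC,TSO,PSO}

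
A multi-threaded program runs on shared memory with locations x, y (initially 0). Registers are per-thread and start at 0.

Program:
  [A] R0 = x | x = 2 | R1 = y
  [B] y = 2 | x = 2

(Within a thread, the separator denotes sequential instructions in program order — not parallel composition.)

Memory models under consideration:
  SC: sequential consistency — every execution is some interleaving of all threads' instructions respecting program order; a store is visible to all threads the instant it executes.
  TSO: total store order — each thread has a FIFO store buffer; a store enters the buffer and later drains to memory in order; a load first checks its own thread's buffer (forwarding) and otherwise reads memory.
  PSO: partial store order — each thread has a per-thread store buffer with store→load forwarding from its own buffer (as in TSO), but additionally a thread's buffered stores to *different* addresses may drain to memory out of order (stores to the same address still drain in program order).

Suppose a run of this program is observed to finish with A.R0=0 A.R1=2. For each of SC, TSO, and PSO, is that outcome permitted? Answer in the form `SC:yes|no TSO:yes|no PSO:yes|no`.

outcome vector order: (A.R0,A.R1)
under SC → 0/0, 0/2, 2/2
under TSO → 0/0, 0/2, 2/2
under PSO → 0/0, 0/2, 2/0, 2/2
target 0/2 ∈ {SC,TSO,PSO}

SC:yes TSO:yes PSO:yes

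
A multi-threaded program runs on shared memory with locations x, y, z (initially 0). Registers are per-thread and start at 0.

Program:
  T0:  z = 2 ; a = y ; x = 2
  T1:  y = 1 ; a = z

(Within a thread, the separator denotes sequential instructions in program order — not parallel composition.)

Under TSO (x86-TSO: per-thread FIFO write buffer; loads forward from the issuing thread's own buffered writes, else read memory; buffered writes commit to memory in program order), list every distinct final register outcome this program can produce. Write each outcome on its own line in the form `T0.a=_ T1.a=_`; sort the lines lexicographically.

outcome vector order: (T0.a,T1.a)
|TSO outcomes| = 4

T0.a=0 T1.a=0
T0.a=0 T1.a=2
T0.a=1 T1.a=0
T0.a=1 T1.a=2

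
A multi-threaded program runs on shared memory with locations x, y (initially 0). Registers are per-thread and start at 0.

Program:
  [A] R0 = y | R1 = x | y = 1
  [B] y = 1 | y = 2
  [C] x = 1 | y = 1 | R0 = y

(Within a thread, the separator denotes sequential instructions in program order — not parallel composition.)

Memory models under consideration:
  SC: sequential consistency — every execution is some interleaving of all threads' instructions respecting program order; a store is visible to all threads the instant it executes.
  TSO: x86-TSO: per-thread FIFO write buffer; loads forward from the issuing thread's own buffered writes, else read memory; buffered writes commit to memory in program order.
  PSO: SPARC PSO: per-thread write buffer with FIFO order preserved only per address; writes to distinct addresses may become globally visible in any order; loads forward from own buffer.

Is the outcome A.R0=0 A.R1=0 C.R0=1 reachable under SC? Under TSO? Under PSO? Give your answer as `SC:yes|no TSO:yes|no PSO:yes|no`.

SC:yes TSO:yes PSO:yes

outcome vector order: (A.R0,A.R1,C.R0)
SC (11): <0 0 1>; <0 0 2>; <0 1 1>; <0 1 2>; <1 0 1>; <1 0 2>; <1 1 1>; <1 1 2>; <2 0 1>; <2 1 1>; <2 1 2>
TSO (11): <0 0 1>; <0 0 2>; <0 1 1>; <0 1 2>; <1 0 1>; <1 0 2>; <1 1 1>; <1 1 2>; <2 0 1>; <2 1 1>; <2 1 2>
PSO (12): <0 0 1>; <0 0 2>; <0 1 1>; <0 1 2>; <1 0 1>; <1 0 2>; <1 1 1>; <1 1 2>; <2 0 1>; <2 0 2>; <2 1 1>; <2 1 2>
target <0 0 1> ∈ {SC,TSO,PSO}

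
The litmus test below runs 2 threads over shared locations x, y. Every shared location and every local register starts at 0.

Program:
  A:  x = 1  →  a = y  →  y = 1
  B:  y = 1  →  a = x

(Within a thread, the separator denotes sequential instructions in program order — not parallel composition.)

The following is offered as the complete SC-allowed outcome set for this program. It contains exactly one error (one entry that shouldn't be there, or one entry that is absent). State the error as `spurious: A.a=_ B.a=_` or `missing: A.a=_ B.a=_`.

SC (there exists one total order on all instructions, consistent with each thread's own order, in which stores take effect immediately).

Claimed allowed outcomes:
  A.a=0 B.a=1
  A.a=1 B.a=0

outcome vector order: (A.a,B.a)
SC: 3 outcomes — {(0,1), (1,0), (1,1)}
SC∖claimed = {(1,1)}

missing: A.a=1 B.a=1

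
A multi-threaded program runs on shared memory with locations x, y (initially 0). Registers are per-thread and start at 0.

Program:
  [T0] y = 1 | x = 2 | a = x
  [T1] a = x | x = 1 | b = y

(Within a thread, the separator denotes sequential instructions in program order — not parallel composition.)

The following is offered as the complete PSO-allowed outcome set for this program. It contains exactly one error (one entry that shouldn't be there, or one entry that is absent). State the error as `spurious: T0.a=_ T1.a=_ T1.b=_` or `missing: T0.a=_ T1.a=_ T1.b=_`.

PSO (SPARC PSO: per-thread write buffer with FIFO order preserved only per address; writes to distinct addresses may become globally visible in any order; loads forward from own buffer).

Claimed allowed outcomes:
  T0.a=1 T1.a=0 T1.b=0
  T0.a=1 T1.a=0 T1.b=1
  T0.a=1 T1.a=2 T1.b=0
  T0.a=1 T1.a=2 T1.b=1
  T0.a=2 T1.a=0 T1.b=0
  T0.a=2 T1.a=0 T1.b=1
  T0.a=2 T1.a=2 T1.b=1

outcome vector order: (T0.a,T1.a,T1.b)
PSO: 8 outcomes — {100; 101; 120; 121; 200; 201; 220; 221}
PSO∖claimed = {220}

missing: T0.a=2 T1.a=2 T1.b=0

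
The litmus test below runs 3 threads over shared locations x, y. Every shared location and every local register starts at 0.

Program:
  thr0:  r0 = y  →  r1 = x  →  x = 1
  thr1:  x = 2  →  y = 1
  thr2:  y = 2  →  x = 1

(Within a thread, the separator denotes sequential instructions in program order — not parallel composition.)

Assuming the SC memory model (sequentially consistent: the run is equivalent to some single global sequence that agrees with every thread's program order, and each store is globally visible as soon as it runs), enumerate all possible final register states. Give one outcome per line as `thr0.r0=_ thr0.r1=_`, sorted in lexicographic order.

outcome vector order: (thr0.r0,thr0.r1)
|SC outcomes| = 8

thr0.r0=0 thr0.r1=0
thr0.r0=0 thr0.r1=1
thr0.r0=0 thr0.r1=2
thr0.r0=1 thr0.r1=1
thr0.r0=1 thr0.r1=2
thr0.r0=2 thr0.r1=0
thr0.r0=2 thr0.r1=1
thr0.r0=2 thr0.r1=2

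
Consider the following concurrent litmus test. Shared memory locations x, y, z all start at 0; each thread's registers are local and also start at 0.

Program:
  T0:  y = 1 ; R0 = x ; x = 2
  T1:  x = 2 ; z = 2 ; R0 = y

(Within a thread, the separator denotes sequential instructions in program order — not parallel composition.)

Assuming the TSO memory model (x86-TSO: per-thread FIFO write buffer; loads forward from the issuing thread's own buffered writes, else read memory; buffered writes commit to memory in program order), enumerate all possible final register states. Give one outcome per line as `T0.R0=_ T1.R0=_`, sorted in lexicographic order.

outcome vector order: (T0.R0,T1.R0)
|TSO outcomes| = 4

T0.R0=0 T1.R0=0
T0.R0=0 T1.R0=1
T0.R0=2 T1.R0=0
T0.R0=2 T1.R0=1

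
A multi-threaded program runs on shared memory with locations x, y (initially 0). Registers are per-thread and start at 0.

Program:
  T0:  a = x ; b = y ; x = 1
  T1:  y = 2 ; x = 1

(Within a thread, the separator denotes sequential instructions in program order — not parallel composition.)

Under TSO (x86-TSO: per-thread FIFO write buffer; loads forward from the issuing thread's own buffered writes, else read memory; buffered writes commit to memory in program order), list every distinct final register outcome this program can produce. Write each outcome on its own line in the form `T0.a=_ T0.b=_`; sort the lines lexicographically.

T0.a=0 T0.b=0
T0.a=0 T0.b=2
T0.a=1 T0.b=2

outcome vector order: (T0.a,T0.b)
|TSO outcomes| = 3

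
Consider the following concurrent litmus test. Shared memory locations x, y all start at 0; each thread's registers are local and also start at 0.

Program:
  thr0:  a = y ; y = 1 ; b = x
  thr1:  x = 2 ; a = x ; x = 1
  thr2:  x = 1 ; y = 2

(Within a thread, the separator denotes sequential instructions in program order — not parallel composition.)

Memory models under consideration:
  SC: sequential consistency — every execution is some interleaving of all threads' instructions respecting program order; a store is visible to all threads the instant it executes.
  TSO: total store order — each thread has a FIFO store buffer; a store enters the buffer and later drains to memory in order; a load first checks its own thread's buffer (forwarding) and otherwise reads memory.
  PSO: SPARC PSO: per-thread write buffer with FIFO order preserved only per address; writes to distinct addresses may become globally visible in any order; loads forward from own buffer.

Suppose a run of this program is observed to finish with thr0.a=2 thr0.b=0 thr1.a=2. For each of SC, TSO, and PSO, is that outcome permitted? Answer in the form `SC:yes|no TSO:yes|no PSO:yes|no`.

SC:no TSO:no PSO:yes

outcome vector order: (thr0.a,thr0.b,thr1.a)
under SC → (0,0,1), (0,0,2), (0,1,1), (0,1,2), (0,2,1), (0,2,2), (2,1,1), (2,1,2), (2,2,2)
under TSO → (0,0,1), (0,0,2), (0,1,1), (0,1,2), (0,2,1), (0,2,2), (2,1,1), (2,1,2), (2,2,2)
under PSO → (0,0,1), (0,0,2), (0,1,1), (0,1,2), (0,2,1), (0,2,2), (2,0,1), (2,0,2), (2,1,1), (2,1,2), (2,2,1), (2,2,2)
target (2,0,2) ∈ {PSO}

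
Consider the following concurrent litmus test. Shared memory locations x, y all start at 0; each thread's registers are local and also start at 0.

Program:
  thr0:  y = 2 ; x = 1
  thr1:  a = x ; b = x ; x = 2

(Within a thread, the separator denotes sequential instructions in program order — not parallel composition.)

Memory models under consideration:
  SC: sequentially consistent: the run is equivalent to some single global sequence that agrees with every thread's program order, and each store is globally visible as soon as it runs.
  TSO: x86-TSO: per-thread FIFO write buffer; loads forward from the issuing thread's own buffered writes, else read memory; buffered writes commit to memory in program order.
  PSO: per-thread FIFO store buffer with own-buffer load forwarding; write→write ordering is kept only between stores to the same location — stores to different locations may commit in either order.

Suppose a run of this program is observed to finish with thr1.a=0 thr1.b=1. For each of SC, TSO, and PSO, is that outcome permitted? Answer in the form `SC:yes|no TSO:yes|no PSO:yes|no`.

SC:yes TSO:yes PSO:yes

outcome vector order: (thr1.a,thr1.b)
[SC] allowed = {0/0, 0/1, 1/1}
[TSO] allowed = {0/0, 0/1, 1/1}
[PSO] allowed = {0/0, 0/1, 1/1}
target 0/1 ∈ {SC,TSO,PSO}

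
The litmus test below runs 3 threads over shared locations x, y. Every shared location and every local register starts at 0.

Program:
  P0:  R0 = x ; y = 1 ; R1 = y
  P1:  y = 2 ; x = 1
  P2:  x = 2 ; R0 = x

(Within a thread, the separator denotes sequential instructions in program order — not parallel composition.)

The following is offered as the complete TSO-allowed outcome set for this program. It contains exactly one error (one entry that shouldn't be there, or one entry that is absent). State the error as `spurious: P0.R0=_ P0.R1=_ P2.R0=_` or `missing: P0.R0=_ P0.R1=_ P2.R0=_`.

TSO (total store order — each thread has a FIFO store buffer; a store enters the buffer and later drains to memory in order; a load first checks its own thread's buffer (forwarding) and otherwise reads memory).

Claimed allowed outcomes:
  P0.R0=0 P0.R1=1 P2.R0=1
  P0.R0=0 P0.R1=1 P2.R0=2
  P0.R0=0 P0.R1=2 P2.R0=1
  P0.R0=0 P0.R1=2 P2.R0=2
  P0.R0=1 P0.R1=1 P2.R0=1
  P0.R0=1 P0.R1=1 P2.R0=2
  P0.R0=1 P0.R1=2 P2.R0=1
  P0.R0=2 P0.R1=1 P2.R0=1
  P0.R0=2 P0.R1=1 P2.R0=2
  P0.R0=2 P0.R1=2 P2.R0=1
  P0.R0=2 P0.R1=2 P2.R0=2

spurious: P0.R0=1 P0.R1=2 P2.R0=1

outcome vector order: (P0.R0,P0.R1,P2.R0)
TSO (10): <0 1 1> <0 1 2> <0 2 1> <0 2 2> <1 1 1> <1 1 2> <2 1 1> <2 1 2> <2 2 1> <2 2 2>
claimed∖TSO = {<1 2 1>}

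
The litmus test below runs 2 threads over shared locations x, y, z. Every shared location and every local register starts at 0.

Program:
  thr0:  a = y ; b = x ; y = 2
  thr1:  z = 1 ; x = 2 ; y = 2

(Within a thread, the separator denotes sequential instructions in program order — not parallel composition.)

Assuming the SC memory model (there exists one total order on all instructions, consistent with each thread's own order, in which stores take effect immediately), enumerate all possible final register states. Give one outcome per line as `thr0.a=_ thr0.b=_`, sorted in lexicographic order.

outcome vector order: (thr0.a,thr0.b)
|SC outcomes| = 3

thr0.a=0 thr0.b=0
thr0.a=0 thr0.b=2
thr0.a=2 thr0.b=2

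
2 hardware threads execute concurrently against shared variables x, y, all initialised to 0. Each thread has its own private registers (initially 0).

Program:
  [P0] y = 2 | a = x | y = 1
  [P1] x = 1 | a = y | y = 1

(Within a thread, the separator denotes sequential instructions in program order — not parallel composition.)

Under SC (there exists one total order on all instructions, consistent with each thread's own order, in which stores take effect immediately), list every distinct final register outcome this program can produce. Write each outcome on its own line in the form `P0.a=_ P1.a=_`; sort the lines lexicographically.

P0.a=0 P1.a=1
P0.a=0 P1.a=2
P0.a=1 P1.a=0
P0.a=1 P1.a=1
P0.a=1 P1.a=2

outcome vector order: (P0.a,P1.a)
|SC outcomes| = 5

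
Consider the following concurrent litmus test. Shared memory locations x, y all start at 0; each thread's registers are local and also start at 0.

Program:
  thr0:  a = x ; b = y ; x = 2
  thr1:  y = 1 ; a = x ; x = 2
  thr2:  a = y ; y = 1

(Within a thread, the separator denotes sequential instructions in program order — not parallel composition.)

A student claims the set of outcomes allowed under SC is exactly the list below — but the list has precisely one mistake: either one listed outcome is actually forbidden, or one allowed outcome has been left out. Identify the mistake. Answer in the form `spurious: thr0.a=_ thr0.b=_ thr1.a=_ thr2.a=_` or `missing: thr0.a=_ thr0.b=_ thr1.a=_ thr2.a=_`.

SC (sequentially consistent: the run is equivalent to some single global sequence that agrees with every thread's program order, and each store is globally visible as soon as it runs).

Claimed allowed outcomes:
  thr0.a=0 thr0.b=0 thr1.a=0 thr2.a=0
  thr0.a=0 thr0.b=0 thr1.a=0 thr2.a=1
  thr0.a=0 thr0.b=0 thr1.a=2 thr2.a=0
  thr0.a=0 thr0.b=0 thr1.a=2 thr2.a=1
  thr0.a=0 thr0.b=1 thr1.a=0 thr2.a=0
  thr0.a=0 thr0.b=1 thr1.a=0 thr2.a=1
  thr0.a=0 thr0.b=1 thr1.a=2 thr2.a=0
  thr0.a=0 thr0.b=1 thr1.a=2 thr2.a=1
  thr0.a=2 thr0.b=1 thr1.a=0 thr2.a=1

outcome vector order: (thr0.a,thr0.b,thr1.a,thr2.a)
SC (10): 0000; 0001; 0020; 0021; 0100; 0101; 0120; 0121; 2100; 2101
SC∖claimed = {2100}

missing: thr0.a=2 thr0.b=1 thr1.a=0 thr2.a=0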